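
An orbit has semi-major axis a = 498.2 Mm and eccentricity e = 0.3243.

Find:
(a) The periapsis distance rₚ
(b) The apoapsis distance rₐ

Convert to SI: a = 498.2 Mm = 4.982e+08 m.
(a) rₚ = a(1 − e) = 4.982e+08 · (1 − 0.3243) = 4.982e+08 · 0.6757 ≈ 3.366e+08 m = 336.6 Mm.
(b) rₐ = a(1 + e) = 4.982e+08 · (1 + 0.3243) = 4.982e+08 · 1.3243 ≈ 6.598e+08 m = 659.8 Mm.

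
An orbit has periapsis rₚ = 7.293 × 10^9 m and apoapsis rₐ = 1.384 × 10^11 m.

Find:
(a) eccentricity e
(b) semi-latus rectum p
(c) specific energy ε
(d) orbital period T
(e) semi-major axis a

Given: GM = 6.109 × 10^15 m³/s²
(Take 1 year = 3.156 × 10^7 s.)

(a) e = (rₐ − rₚ)/(rₐ + rₚ) = (1.384e+11 − 7.293e+09)/(1.384e+11 + 7.293e+09) ≈ 0.8999
(b) From a = (rₚ + rₐ)/2 = 7.28465e+10 m and e = (rₐ − rₚ)/(rₐ + rₚ) = 0.899885, p = a(1 − e²) = 7.28465e+10 · (1 − (0.899885)²) ≈ 1.386e+10 m
(c) With a = (rₚ + rₐ)/2 = 7.28465e+10 m, ε = −GM/(2a) = −6.109e+15/(2 · 7.28465e+10) J/kg ≈ -4.193e+04 J/kg
(d) With a = (rₚ + rₐ)/2 = 7.28465e+10 m, T = 2π √(a³/GM) = 2π √((7.28465e+10)³/6.109e+15) s ≈ 1.581e+09 s
(e) a = (rₚ + rₐ)/2 = (7.293e+09 + 1.384e+11)/2 ≈ 7.285e+10 m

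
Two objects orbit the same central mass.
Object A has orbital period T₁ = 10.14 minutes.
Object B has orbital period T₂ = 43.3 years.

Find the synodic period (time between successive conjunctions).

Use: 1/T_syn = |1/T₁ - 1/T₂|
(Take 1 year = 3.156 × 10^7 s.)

Convert to SI: T₁ = 10.14 minutes = 608.4 s; T₂ = 43.3 years = 1.36655e+09 s.
T_syn = |T₁ · T₂ / (T₁ − T₂)|.
T_syn = |608.4 · 1.36655e+09 / (608.4 − 1.36655e+09)| s ≈ 608.4 s = 10.14 minutes.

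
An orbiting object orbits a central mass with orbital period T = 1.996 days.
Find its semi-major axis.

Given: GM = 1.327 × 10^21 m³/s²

Convert to SI: T = 1.996 days = 172454 s.
Invert Kepler's third law: a = (GM · T² / (4π²))^(1/3).
Substituting T = 172454 s and GM = 1.327e+21 m³/s²:
a = (1.327e+21 · (172454)² / (4π²))^(1/3) m
a ≈ 9.999e+09 m = 9.999 Gm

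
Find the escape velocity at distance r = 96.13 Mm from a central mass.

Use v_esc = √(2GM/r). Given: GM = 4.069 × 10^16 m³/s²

Convert to SI: r = 96.13 Mm = 9.613e+07 m.
Escape velocity comes from setting total energy to zero: ½v² − GM/r = 0 ⇒ v_esc = √(2GM / r).
v_esc = √(2 · 4.069e+16 / 9.613e+07) m/s ≈ 2.91e+04 m/s = 29.1 km/s.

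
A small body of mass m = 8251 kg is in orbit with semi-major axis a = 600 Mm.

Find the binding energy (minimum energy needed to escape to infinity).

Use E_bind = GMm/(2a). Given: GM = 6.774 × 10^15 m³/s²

Convert to SI: a = 600 Mm = 6e+08 m.
Total orbital energy is E = −GMm/(2a); binding energy is E_bind = −E = GMm/(2a).
E_bind = 6.774e+15 · 8251 / (2 · 6e+08) J ≈ 4.658e+10 J = 46.58 GJ.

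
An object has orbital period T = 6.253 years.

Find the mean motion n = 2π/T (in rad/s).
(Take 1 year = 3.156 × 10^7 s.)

Convert to SI: T = 6.253 years = 1.97345e+08 s.
n = 2π / T.
n = 2π / 1.97345e+08 s ≈ 3.184e-08 rad/s.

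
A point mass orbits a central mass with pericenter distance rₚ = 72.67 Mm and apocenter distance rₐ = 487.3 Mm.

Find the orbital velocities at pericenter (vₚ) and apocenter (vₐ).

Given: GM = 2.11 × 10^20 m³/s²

Convert to SI: rₚ = 72.67 Mm = 7.267e+07 m; rₐ = 487.3 Mm = 4.873e+08 m.
Use the vis-viva equation v² = GM(2/r − 1/a) with a = (rₚ + rₐ)/2 = (7.267e+07 + 4.873e+08)/2 = 2.79985e+08 m.
vₚ = √(GM · (2/rₚ − 1/a)) = √(2.11e+20 · (2/7.267e+07 − 1/2.79985e+08)) m/s ≈ 2.248e+06 m/s = 2248 km/s.
vₐ = √(GM · (2/rₐ − 1/a)) = √(2.11e+20 · (2/4.873e+08 − 1/2.79985e+08)) m/s ≈ 3.352e+05 m/s = 335.2 km/s.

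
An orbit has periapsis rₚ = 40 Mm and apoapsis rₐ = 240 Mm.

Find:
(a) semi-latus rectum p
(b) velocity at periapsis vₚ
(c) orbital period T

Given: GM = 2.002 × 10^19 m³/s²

Convert to SI: rₚ = 40 Mm = 4e+07 m; rₐ = 240 Mm = 2.4e+08 m.
(a) From a = (rₚ + rₐ)/2 = 1.4e+08 m and e = (rₐ − rₚ)/(rₐ + rₚ) = 0.714286, p = a(1 − e²) = 1.4e+08 · (1 − (0.714286)²) ≈ 6.857e+07 m
(b) With a = (rₚ + rₐ)/2 = 1.4e+08 m, vₚ = √(GM (2/rₚ − 1/a)) = √(2.002e+19 · (2/4e+07 − 1/1.4e+08)) m/s ≈ 9.263e+05 m/s
(c) With a = (rₚ + rₐ)/2 = 1.4e+08 m, T = 2π √(a³/GM) = 2π √((1.4e+08)³/2.002e+19) s ≈ 2326 s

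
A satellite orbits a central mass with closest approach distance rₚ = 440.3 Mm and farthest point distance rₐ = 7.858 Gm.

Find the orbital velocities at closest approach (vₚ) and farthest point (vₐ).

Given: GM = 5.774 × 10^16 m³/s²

Convert to SI: rₚ = 440.3 Mm = 4.403e+08 m; rₐ = 7.858 Gm = 7.858e+09 m.
Use the vis-viva equation v² = GM(2/r − 1/a) with a = (rₚ + rₐ)/2 = (4.403e+08 + 7.858e+09)/2 = 4.14915e+09 m.
vₚ = √(GM · (2/rₚ − 1/a)) = √(5.774e+16 · (2/4.403e+08 − 1/4.14915e+09)) m/s ≈ 1.576e+04 m/s = 15.76 km/s.
vₐ = √(GM · (2/rₐ − 1/a)) = √(5.774e+16 · (2/7.858e+09 − 1/4.14915e+09)) m/s ≈ 883 m/s = 883 m/s.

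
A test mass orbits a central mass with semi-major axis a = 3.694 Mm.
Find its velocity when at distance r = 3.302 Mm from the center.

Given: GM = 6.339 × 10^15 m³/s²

Convert to SI: a = 3.694 Mm = 3.694e+06 m; r = 3.302 Mm = 3.302e+06 m.
Vis-viva: v = √(GM · (2/r − 1/a)).
2/r − 1/a = 2/3.302e+06 − 1/3.694e+06 = 3.34984e-07 m⁻¹.
v = √(6.339e+15 · 3.34984e-07) m/s ≈ 4.608e+04 m/s = 46.08 km/s.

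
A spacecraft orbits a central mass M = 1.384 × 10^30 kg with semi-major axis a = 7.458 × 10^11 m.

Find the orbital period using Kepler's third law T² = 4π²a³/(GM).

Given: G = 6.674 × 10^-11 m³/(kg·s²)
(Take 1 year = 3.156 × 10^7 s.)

GM = G · M = 6.674e-11 · 1.384e+30 = 9.23682e+19 m³/s².
Kepler's third law: T = 2π √(a³ / GM).
Substituting a = 7.458e+11 m and GM = 9.23682e+19 m³/s²:
T = 2π √((7.458e+11)³ / 9.23682e+19) s
T ≈ 4.211e+08 s = 13.34 years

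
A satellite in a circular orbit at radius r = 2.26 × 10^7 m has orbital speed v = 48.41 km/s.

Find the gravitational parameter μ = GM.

Convert to SI: v = 48.41 km/s = 48410 m/s.
For a circular orbit v² = GM/r, so GM = v² · r.
GM = (48410)² · 2.26e+07 m³/s² ≈ 5.296e+16 m³/s² = 5.296 × 10^16 m³/s².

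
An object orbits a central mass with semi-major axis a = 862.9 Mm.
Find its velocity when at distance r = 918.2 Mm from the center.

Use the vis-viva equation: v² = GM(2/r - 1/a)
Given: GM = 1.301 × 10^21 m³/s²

Convert to SI: a = 862.9 Mm = 8.629e+08 m; r = 918.2 Mm = 9.182e+08 m.
Vis-viva: v = √(GM · (2/r − 1/a)).
2/r − 1/a = 2/9.182e+08 − 1/8.629e+08 = 1.01929e-09 m⁻¹.
v = √(1.301e+21 · 1.01929e-09) m/s ≈ 1.152e+06 m/s = 1152 km/s.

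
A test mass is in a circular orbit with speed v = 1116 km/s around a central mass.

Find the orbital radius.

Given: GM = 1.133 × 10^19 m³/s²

Convert to SI: v = 1116 km/s = 1.116e+06 m/s.
For a circular orbit, v² = GM / r, so r = GM / v².
r = 1.133e+19 / (1.116e+06)² m ≈ 9.097e+06 m = 9.097 Mm.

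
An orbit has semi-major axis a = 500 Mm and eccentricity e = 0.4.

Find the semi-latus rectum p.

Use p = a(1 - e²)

Convert to SI: a = 500 Mm = 5e+08 m.
p = a (1 − e²).
p = 5e+08 · (1 − (0.4)²) = 5e+08 · 0.84 ≈ 4.2e+08 m = 420 Mm.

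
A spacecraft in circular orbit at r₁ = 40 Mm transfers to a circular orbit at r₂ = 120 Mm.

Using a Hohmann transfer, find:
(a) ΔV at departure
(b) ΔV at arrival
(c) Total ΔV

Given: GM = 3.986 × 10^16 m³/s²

Convert to SI: r₁ = 40 Mm = 4e+07 m; r₂ = 120 Mm = 1.2e+08 m.
Transfer semi-major axis: a_t = (r₁ + r₂)/2 = (4e+07 + 1.2e+08)/2 = 8e+07 m.
Circular speeds: v₁ = √(GM/r₁) = 31567.4 m/s, v₂ = √(GM/r₂) = 18225.4 m/s.
Transfer speeds (vis-viva v² = GM(2/r − 1/a_t)): v₁ᵗ = 38662 m/s, v₂ᵗ = 12887.3 m/s.
(a) ΔV₁ = |v₁ᵗ − v₁| ≈ 7095 m/s = 7.095 km/s.
(b) ΔV₂ = |v₂ − v₂ᵗ| ≈ 5338 m/s = 5.338 km/s.
(c) ΔV_total = ΔV₁ + ΔV₂ ≈ 1.243e+04 m/s = 12.43 km/s.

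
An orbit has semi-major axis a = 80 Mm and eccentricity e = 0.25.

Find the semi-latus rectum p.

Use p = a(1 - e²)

Convert to SI: a = 80 Mm = 8e+07 m.
p = a (1 − e²).
p = 8e+07 · (1 − (0.25)²) = 8e+07 · 0.9375 ≈ 7.5e+07 m = 75 Mm.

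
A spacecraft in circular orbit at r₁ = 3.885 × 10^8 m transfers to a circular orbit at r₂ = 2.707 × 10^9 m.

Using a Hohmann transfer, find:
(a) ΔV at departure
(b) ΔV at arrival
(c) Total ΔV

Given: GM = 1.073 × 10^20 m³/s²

Transfer semi-major axis: a_t = (r₁ + r₂)/2 = (3.885e+08 + 2.707e+09)/2 = 1.54775e+09 m.
Circular speeds: v₁ = √(GM/r₁) = 525538 m/s, v₂ = √(GM/r₂) = 199093 m/s.
Transfer speeds (vis-viva v² = GM(2/r − 1/a_t)): v₁ᵗ = 695021 m/s, v₂ᵗ = 99747.2 m/s.
(a) ΔV₁ = |v₁ᵗ − v₁| ≈ 1.695e+05 m/s = 169.5 km/s.
(b) ΔV₂ = |v₂ − v₂ᵗ| ≈ 9.935e+04 m/s = 99.35 km/s.
(c) ΔV_total = ΔV₁ + ΔV₂ ≈ 2.688e+05 m/s = 268.8 km/s.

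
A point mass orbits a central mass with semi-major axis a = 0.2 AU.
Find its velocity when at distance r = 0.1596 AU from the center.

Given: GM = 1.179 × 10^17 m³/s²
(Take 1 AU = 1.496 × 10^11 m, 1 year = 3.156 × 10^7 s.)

Convert to SI: a = 0.2 AU = 2.992e+10 m; r = 0.1596 AU = 2.38762e+10 m.
Vis-viva: v = √(GM · (2/r − 1/a)).
2/r − 1/a = 2/2.38762e+10 − 1/2.992e+10 = 5.03431e-11 m⁻¹.
v = √(1.179e+17 · 5.03431e-11) m/s ≈ 2436 m/s = 0.514 AU/year.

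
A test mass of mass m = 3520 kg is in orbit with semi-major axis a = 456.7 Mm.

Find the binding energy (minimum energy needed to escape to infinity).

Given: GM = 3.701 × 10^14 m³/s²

Convert to SI: a = 456.7 Mm = 4.567e+08 m.
Total orbital energy is E = −GMm/(2a); binding energy is E_bind = −E = GMm/(2a).
E_bind = 3.701e+14 · 3520 / (2 · 4.567e+08) J ≈ 1.426e+09 J = 1.426 GJ.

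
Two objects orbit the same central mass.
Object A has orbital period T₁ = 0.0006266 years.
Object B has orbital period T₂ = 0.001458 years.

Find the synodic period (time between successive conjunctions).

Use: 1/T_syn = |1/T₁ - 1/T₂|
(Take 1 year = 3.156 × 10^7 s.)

Convert to SI: T₁ = 0.0006266 years = 19775.5 s; T₂ = 0.001458 years = 46014.5 s.
T_syn = |T₁ · T₂ / (T₁ − T₂)|.
T_syn = |19775.5 · 46014.5 / (19775.5 − 46014.5)| s ≈ 3.468e+04 s = 0.001099 years.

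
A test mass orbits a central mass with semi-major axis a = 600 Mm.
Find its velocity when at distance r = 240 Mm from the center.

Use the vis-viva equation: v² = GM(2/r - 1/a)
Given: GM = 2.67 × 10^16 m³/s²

Convert to SI: a = 600 Mm = 6e+08 m; r = 240 Mm = 2.4e+08 m.
Vis-viva: v = √(GM · (2/r − 1/a)).
2/r − 1/a = 2/2.4e+08 − 1/6e+08 = 6.66667e-09 m⁻¹.
v = √(2.67e+16 · 6.66667e-09) m/s ≈ 1.334e+04 m/s = 13.34 km/s.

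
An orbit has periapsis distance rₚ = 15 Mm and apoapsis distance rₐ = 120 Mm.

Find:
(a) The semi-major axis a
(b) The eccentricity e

Convert to SI: rₚ = 15 Mm = 1.5e+07 m; rₐ = 120 Mm = 1.2e+08 m.
(a) a = (rₚ + rₐ) / 2 = (1.5e+07 + 1.2e+08) / 2 ≈ 6.75e+07 m = 67.5 Mm.
(b) e = (rₐ − rₚ) / (rₐ + rₚ) = (1.2e+08 − 1.5e+07) / (1.2e+08 + 1.5e+07) ≈ 0.7778.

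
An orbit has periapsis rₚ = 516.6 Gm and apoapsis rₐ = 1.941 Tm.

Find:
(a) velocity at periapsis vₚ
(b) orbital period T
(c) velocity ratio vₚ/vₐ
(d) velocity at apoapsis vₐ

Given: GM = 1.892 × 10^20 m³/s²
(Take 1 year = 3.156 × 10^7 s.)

Convert to SI: rₚ = 516.6 Gm = 5.166e+11 m; rₐ = 1.941 Tm = 1.941e+12 m.
(a) With a = (rₚ + rₐ)/2 = 1.2288e+12 m, vₚ = √(GM (2/rₚ − 1/a)) = √(1.892e+20 · (2/5.166e+11 − 1/1.2288e+12)) m/s ≈ 2.405e+04 m/s
(b) With a = (rₚ + rₐ)/2 = 1.2288e+12 m, T = 2π √(a³/GM) = 2π √((1.2288e+12)³/1.892e+20) s ≈ 6.222e+08 s
(c) Conservation of angular momentum (rₚvₚ = rₐvₐ) gives vₚ/vₐ = rₐ/rₚ = 1.941e+12/5.166e+11 ≈ 3.757
(d) With a = (rₚ + rₐ)/2 = 1.2288e+12 m, vₐ = √(GM (2/rₐ − 1/a)) = √(1.892e+20 · (2/1.941e+12 − 1/1.2288e+12)) m/s ≈ 6402 m/s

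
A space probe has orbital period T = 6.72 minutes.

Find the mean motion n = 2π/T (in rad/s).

Convert to SI: T = 6.72 minutes = 403.2 s.
n = 2π / T.
n = 2π / 403.2 s ≈ 0.01558 rad/s.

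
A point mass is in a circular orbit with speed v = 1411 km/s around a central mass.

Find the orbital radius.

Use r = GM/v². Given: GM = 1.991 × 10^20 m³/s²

Convert to SI: v = 1411 km/s = 1.411e+06 m/s.
For a circular orbit, v² = GM / r, so r = GM / v².
r = 1.991e+20 / (1.411e+06)² m ≈ 1e+08 m = 100 Mm.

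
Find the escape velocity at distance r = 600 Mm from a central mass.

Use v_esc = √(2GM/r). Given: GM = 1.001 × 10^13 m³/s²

Convert to SI: r = 600 Mm = 6e+08 m.
Escape velocity comes from setting total energy to zero: ½v² − GM/r = 0 ⇒ v_esc = √(2GM / r).
v_esc = √(2 · 1.001e+13 / 6e+08) m/s ≈ 182.7 m/s = 182.7 m/s.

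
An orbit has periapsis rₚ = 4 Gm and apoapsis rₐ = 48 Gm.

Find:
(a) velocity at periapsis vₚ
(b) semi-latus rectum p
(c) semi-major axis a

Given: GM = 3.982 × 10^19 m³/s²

Convert to SI: rₚ = 4 Gm = 4e+09 m; rₐ = 48 Gm = 4.8e+10 m.
(a) With a = (rₚ + rₐ)/2 = 2.6e+10 m, vₚ = √(GM (2/rₚ − 1/a)) = √(3.982e+19 · (2/4e+09 − 1/2.6e+10)) m/s ≈ 1.356e+05 m/s
(b) From a = (rₚ + rₐ)/2 = 2.6e+10 m and e = (rₐ − rₚ)/(rₐ + rₚ) = 0.846154, p = a(1 − e²) = 2.6e+10 · (1 − (0.846154)²) ≈ 7.385e+09 m
(c) a = (rₚ + rₐ)/2 = (4e+09 + 4.8e+10)/2 ≈ 2.6e+10 m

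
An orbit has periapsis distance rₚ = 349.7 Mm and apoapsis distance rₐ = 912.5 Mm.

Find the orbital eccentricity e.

Convert to SI: rₚ = 349.7 Mm = 3.497e+08 m; rₐ = 912.5 Mm = 9.125e+08 m.
e = (rₐ − rₚ) / (rₐ + rₚ).
e = (9.125e+08 − 3.497e+08) / (9.125e+08 + 3.497e+08) = 5.628e+08 / 1.2622e+09 ≈ 0.4459.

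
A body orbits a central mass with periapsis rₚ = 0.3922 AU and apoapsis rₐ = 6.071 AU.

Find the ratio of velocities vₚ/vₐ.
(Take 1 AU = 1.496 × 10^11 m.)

Convert to SI: rₚ = 0.3922 AU = 5.86731e+10 m; rₐ = 6.071 AU = 9.08222e+11 m.
Conservation of angular momentum gives rₚvₚ = rₐvₐ, so vₚ/vₐ = rₐ/rₚ.
vₚ/vₐ = 9.08222e+11 / 5.86731e+10 ≈ 15.48.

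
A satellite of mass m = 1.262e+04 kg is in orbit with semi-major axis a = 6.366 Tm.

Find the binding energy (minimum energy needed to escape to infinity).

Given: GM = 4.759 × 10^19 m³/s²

Convert to SI: a = 6.366 Tm = 6.366e+12 m.
Total orbital energy is E = −GMm/(2a); binding energy is E_bind = −E = GMm/(2a).
E_bind = 4.759e+19 · 1.262e+04 / (2 · 6.366e+12) J ≈ 4.717e+10 J = 47.17 GJ.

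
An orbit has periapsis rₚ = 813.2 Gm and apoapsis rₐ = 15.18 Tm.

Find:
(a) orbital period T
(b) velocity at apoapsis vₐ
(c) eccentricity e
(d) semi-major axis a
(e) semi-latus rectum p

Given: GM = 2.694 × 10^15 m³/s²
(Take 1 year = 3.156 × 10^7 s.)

Convert to SI: rₚ = 813.2 Gm = 8.132e+11 m; rₐ = 15.18 Tm = 1.518e+13 m.
(a) With a = (rₚ + rₐ)/2 = 7.9966e+12 m, T = 2π √(a³/GM) = 2π √((7.9966e+12)³/2.694e+15) s ≈ 2.737e+12 s
(b) With a = (rₚ + rₐ)/2 = 7.9966e+12 m, vₐ = √(GM (2/rₐ − 1/a)) = √(2.694e+15 · (2/1.518e+13 − 1/7.9966e+12)) m/s ≈ 4.248 m/s
(c) e = (rₐ − rₚ)/(rₐ + rₚ) = (1.518e+13 − 8.132e+11)/(1.518e+13 + 8.132e+11) ≈ 0.8983
(d) a = (rₚ + rₐ)/2 = (8.132e+11 + 1.518e+13)/2 ≈ 7.997e+12 m
(e) From a = (rₚ + rₐ)/2 = 7.9966e+12 m and e = (rₐ − rₚ)/(rₐ + rₚ) = 0.898307, p = a(1 − e²) = 7.9966e+12 · (1 − (0.898307)²) ≈ 1.544e+12 m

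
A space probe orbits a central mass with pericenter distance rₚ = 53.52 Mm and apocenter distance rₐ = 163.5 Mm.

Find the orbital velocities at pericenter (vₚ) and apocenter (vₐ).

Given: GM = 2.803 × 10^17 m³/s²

Convert to SI: rₚ = 53.52 Mm = 5.352e+07 m; rₐ = 163.5 Mm = 1.635e+08 m.
Use the vis-viva equation v² = GM(2/r − 1/a) with a = (rₚ + rₐ)/2 = (5.352e+07 + 1.635e+08)/2 = 1.0851e+08 m.
vₚ = √(GM · (2/rₚ − 1/a)) = √(2.803e+17 · (2/5.352e+07 − 1/1.0851e+08)) m/s ≈ 8.883e+04 m/s = 88.83 km/s.
vₐ = √(GM · (2/rₐ − 1/a)) = √(2.803e+17 · (2/1.635e+08 − 1/1.0851e+08)) m/s ≈ 2.908e+04 m/s = 29.08 km/s.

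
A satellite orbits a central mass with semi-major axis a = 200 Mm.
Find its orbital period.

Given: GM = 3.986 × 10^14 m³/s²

Convert to SI: a = 200 Mm = 2e+08 m.
Kepler's third law: T = 2π √(a³ / GM).
Substituting a = 2e+08 m and GM = 3.986e+14 m³/s²:
T = 2π √((2e+08)³ / 3.986e+14) s
T ≈ 8.901e+05 s = 10.3 days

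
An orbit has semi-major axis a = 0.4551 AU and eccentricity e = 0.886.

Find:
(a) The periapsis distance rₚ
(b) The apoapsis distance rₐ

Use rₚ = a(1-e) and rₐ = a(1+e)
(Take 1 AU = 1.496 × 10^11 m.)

Convert to SI: a = 0.4551 AU = 6.8083e+10 m.
(a) rₚ = a(1 − e) = 6.8083e+10 · (1 − 0.886) = 6.8083e+10 · 0.114 ≈ 7.761e+09 m = 0.05188 AU.
(b) rₐ = a(1 + e) = 6.8083e+10 · (1 + 0.886) = 6.8083e+10 · 1.886 ≈ 1.284e+11 m = 0.8583 AU.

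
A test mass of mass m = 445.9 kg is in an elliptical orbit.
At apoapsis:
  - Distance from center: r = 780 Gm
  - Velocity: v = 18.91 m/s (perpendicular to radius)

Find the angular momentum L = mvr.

Convert to SI: r = 780 Gm = 7.8e+11 m.
Since v is perpendicular to r, L = m · v · r.
L = 445.9 · 18.91 · 7.8e+11 kg·m²/s ≈ 6.577e+15 kg·m²/s.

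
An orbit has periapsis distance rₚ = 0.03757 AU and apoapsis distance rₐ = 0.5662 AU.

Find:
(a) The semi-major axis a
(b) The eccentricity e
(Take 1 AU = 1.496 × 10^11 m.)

Convert to SI: rₚ = 0.03757 AU = 5.62047e+09 m; rₐ = 0.5662 AU = 8.47035e+10 m.
(a) a = (rₚ + rₐ) / 2 = (5.62047e+09 + 8.47035e+10) / 2 ≈ 4.516e+10 m = 0.3019 AU.
(b) e = (rₐ − rₚ) / (rₐ + rₚ) = (8.47035e+10 − 5.62047e+09) / (8.47035e+10 + 5.62047e+09) ≈ 0.8755.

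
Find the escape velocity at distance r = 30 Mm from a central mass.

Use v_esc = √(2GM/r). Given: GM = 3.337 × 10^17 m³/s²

Convert to SI: r = 30 Mm = 3e+07 m.
Escape velocity comes from setting total energy to zero: ½v² − GM/r = 0 ⇒ v_esc = √(2GM / r).
v_esc = √(2 · 3.337e+17 / 3e+07) m/s ≈ 1.492e+05 m/s = 149.2 km/s.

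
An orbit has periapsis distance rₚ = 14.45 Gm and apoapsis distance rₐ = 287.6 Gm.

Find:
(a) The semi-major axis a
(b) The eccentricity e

Convert to SI: rₚ = 14.45 Gm = 1.445e+10 m; rₐ = 287.6 Gm = 2.876e+11 m.
(a) a = (rₚ + rₐ) / 2 = (1.445e+10 + 2.876e+11) / 2 ≈ 1.51e+11 m = 151 Gm.
(b) e = (rₐ − rₚ) / (rₐ + rₚ) = (2.876e+11 − 1.445e+10) / (2.876e+11 + 1.445e+10) ≈ 0.9043.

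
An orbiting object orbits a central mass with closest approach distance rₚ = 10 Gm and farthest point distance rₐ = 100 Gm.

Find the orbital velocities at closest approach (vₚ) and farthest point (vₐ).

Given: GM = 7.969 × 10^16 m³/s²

Convert to SI: rₚ = 10 Gm = 1e+10 m; rₐ = 100 Gm = 1e+11 m.
Use the vis-viva equation v² = GM(2/r − 1/a) with a = (rₚ + rₐ)/2 = (1e+10 + 1e+11)/2 = 5.5e+10 m.
vₚ = √(GM · (2/rₚ − 1/a)) = √(7.969e+16 · (2/1e+10 − 1/5.5e+10)) m/s ≈ 3806 m/s = 3.806 km/s.
vₐ = √(GM · (2/rₐ − 1/a)) = √(7.969e+16 · (2/1e+11 − 1/5.5e+10)) m/s ≈ 380.6 m/s = 380.6 m/s.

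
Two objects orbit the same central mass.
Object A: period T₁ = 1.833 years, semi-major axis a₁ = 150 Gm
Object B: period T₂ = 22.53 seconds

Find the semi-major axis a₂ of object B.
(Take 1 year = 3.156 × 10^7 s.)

Convert to SI: T₁ = 1.833 years = 5.78495e+07 s; a₁ = 150 Gm = 1.5e+11 m.
Kepler's third law: (T₁/T₂)² = (a₁/a₂)³ ⇒ a₂ = a₁ · (T₂/T₁)^(2/3).
T₂/T₁ = 22.53 / 5.78495e+07 = 3.89459e-07.
a₂ = 1.5e+11 · (3.89459e-07)^(2/3) m ≈ 8e+06 m = 8 Mm.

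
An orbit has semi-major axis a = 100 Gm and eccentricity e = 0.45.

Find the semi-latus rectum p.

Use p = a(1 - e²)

Convert to SI: a = 100 Gm = 1e+11 m.
p = a (1 − e²).
p = 1e+11 · (1 − (0.45)²) = 1e+11 · 0.7975 ≈ 7.975e+10 m = 79.75 Gm.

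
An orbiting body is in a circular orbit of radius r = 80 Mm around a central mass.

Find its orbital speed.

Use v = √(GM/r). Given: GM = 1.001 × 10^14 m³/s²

Convert to SI: r = 80 Mm = 8e+07 m.
For a circular orbit, gravity supplies the centripetal force, so v = √(GM / r).
v = √(1.001e+14 / 8e+07) m/s ≈ 1119 m/s = 1.119 km/s.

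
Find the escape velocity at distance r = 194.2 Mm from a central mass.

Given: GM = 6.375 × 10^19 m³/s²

Convert to SI: r = 194.2 Mm = 1.942e+08 m.
Escape velocity comes from setting total energy to zero: ½v² − GM/r = 0 ⇒ v_esc = √(2GM / r).
v_esc = √(2 · 6.375e+19 / 1.942e+08) m/s ≈ 8.103e+05 m/s = 810.3 km/s.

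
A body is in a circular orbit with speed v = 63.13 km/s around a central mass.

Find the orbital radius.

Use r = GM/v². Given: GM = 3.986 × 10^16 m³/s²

Convert to SI: v = 63.13 km/s = 63130 m/s.
For a circular orbit, v² = GM / r, so r = GM / v².
r = 3.986e+16 / (63130)² m ≈ 1e+07 m = 10 Mm.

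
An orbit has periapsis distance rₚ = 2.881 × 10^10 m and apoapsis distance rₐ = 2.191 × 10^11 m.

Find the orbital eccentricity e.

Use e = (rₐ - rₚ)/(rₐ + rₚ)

e = (rₐ − rₚ) / (rₐ + rₚ).
e = (2.191e+11 − 2.881e+10) / (2.191e+11 + 2.881e+10) = 1.9029e+11 / 2.4791e+11 ≈ 0.7676.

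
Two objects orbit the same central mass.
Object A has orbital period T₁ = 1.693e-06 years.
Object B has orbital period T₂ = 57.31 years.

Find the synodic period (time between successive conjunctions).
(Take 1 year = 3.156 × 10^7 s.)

Convert to SI: T₁ = 1.693e-06 years = 53.4311 s; T₂ = 57.31 years = 1.8087e+09 s.
T_syn = |T₁ · T₂ / (T₁ − T₂)|.
T_syn = |53.4311 · 1.8087e+09 / (53.4311 − 1.8087e+09)| s ≈ 53.43 s = 1.693e-06 years.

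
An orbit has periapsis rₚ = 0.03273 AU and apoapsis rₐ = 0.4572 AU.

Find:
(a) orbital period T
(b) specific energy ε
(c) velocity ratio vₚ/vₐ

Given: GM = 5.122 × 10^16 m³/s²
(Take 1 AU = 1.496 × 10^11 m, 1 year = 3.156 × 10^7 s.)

Convert to SI: rₚ = 0.03273 AU = 4.89641e+09 m; rₐ = 0.4572 AU = 6.83971e+10 m.
(a) With a = (rₚ + rₐ)/2 = 3.66468e+10 m, T = 2π √(a³/GM) = 2π √((3.66468e+10)³/5.122e+16) s ≈ 1.948e+08 s
(b) With a = (rₚ + rₐ)/2 = 3.66468e+10 m, ε = −GM/(2a) = −5.122e+16/(2 · 3.66468e+10) J/kg ≈ -6.988e+05 J/kg
(c) Conservation of angular momentum (rₚvₚ = rₐvₐ) gives vₚ/vₐ = rₐ/rₚ = 6.83971e+10/4.89641e+09 ≈ 13.97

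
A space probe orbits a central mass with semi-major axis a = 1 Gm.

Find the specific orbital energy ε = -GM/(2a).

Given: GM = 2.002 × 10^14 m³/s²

Convert to SI: a = 1 Gm = 1e+09 m.
ε = −GM / (2a).
ε = −2.002e+14 / (2 · 1e+09) J/kg ≈ -1.001e+05 J/kg = -100.1 kJ/kg.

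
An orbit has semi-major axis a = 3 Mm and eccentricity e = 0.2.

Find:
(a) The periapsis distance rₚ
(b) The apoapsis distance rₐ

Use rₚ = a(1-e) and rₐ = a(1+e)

Convert to SI: a = 3 Mm = 3e+06 m.
(a) rₚ = a(1 − e) = 3e+06 · (1 − 0.2) = 3e+06 · 0.8 ≈ 2.4e+06 m = 2.4 Mm.
(b) rₐ = a(1 + e) = 3e+06 · (1 + 0.2) = 3e+06 · 1.2 ≈ 3.6e+06 m = 3.6 Mm.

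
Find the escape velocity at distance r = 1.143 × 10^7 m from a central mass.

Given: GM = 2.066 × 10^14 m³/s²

Escape velocity comes from setting total energy to zero: ½v² − GM/r = 0 ⇒ v_esc = √(2GM / r).
v_esc = √(2 · 2.066e+14 / 1.143e+07) m/s ≈ 6013 m/s = 6.013 km/s.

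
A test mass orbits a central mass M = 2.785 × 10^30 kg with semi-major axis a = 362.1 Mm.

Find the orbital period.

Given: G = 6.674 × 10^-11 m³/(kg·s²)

Convert to SI: a = 362.1 Mm = 3.621e+08 m.
GM = G · M = 6.674e-11 · 2.785e+30 = 1.85871e+20 m³/s².
Kepler's third law: T = 2π √(a³ / GM).
Substituting a = 3.621e+08 m and GM = 1.85871e+20 m³/s²:
T = 2π √((3.621e+08)³ / 1.85871e+20) s
T ≈ 3176 s = 52.93 minutes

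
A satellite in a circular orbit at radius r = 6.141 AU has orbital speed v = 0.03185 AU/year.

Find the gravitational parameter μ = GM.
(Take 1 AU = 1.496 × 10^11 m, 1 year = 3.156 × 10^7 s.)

Convert to SI: r = 6.141 AU = 9.18694e+11 m; v = 0.03185 AU/year = 150.975 m/s.
For a circular orbit v² = GM/r, so GM = v² · r.
GM = (150.975)² · 9.18694e+11 m³/s² ≈ 2.094e+16 m³/s² = 2.094 × 10^16 m³/s².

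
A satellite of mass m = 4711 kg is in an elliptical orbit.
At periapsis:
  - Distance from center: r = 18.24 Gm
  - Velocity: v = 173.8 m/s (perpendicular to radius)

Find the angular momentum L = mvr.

Convert to SI: r = 18.24 Gm = 1.824e+10 m.
Since v is perpendicular to r, L = m · v · r.
L = 4711 · 173.8 · 1.824e+10 kg·m²/s ≈ 1.493e+16 kg·m²/s.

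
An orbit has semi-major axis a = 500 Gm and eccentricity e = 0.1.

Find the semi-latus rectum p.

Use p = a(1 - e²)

Convert to SI: a = 500 Gm = 5e+11 m.
p = a (1 − e²).
p = 5e+11 · (1 − (0.1)²) = 5e+11 · 0.99 ≈ 4.95e+11 m = 495 Gm.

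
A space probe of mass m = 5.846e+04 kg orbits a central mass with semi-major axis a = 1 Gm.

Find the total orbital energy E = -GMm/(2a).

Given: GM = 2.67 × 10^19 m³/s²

Convert to SI: a = 1 Gm = 1e+09 m.
E = −GMm / (2a).
E = −2.67e+19 · 5.846e+04 / (2 · 1e+09) J ≈ -7.804e+14 J = -780.4 TJ.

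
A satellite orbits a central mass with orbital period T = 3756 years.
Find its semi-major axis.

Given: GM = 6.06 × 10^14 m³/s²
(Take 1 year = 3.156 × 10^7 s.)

Convert to SI: T = 3756 years = 1.18539e+11 s.
Invert Kepler's third law: a = (GM · T² / (4π²))^(1/3).
Substituting T = 1.18539e+11 s and GM = 6.06e+14 m³/s²:
a = (6.06e+14 · (1.18539e+11)² / (4π²))^(1/3) m
a ≈ 5.997e+11 m = 599.7 Gm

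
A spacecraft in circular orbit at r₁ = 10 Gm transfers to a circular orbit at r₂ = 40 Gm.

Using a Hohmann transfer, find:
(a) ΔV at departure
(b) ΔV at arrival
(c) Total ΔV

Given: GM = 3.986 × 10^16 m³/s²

Convert to SI: r₁ = 10 Gm = 1e+10 m; r₂ = 40 Gm = 4e+10 m.
Transfer semi-major axis: a_t = (r₁ + r₂)/2 = (1e+10 + 4e+10)/2 = 2.5e+10 m.
Circular speeds: v₁ = √(GM/r₁) = 1996.5 m/s, v₂ = √(GM/r₂) = 998.248 m/s.
Transfer speeds (vis-viva v² = GM(2/r − 1/a_t)): v₁ᵗ = 2525.39 m/s, v₂ᵗ = 631.348 m/s.
(a) ΔV₁ = |v₁ᵗ − v₁| ≈ 528.9 m/s = 528.9 m/s.
(b) ΔV₂ = |v₂ − v₂ᵗ| ≈ 366.9 m/s = 366.9 m/s.
(c) ΔV_total = ΔV₁ + ΔV₂ ≈ 895.8 m/s = 895.8 m/s.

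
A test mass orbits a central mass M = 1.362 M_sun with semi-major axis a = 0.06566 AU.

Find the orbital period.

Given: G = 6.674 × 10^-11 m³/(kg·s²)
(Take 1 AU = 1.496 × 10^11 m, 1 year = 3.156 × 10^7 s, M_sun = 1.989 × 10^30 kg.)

Convert to SI: a = 0.06566 AU = 9.82274e+09 m; M = 1.362 M_sun = 2.70902e+30 kg.
GM = G · M = 6.674e-11 · 2.70902e+30 = 1.808e+20 m³/s².
Kepler's third law: T = 2π √(a³ / GM).
Substituting a = 9.82274e+09 m and GM = 1.808e+20 m³/s²:
T = 2π √((9.82274e+09)³ / 1.808e+20) s
T ≈ 4.549e+05 s = 0.01441 years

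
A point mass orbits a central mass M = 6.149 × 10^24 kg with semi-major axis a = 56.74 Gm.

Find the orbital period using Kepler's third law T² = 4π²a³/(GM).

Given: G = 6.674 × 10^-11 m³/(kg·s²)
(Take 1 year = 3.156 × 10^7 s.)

Convert to SI: a = 56.74 Gm = 5.674e+10 m.
GM = G · M = 6.674e-11 · 6.149e+24 = 4.10384e+14 m³/s².
Kepler's third law: T = 2π √(a³ / GM).
Substituting a = 5.674e+10 m and GM = 4.10384e+14 m³/s²:
T = 2π √((5.674e+10)³ / 4.10384e+14) s
T ≈ 4.192e+09 s = 132.8 years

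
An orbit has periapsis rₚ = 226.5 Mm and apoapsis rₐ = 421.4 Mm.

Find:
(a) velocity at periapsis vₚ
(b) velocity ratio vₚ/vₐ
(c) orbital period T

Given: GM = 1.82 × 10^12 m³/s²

Convert to SI: rₚ = 226.5 Mm = 2.265e+08 m; rₐ = 421.4 Mm = 4.214e+08 m.
(a) With a = (rₚ + rₐ)/2 = 3.2395e+08 m, vₚ = √(GM (2/rₚ − 1/a)) = √(1.82e+12 · (2/2.265e+08 − 1/3.2395e+08)) m/s ≈ 102.2 m/s
(b) Conservation of angular momentum (rₚvₚ = rₐvₐ) gives vₚ/vₐ = rₐ/rₚ = 4.214e+08/2.265e+08 ≈ 1.86
(c) With a = (rₚ + rₐ)/2 = 3.2395e+08 m, T = 2π √(a³/GM) = 2π √((3.2395e+08)³/1.82e+12) s ≈ 2.716e+07 s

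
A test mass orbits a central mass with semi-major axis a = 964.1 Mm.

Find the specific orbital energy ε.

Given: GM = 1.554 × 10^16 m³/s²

Convert to SI: a = 964.1 Mm = 9.641e+08 m.
ε = −GM / (2a).
ε = −1.554e+16 / (2 · 9.641e+08) J/kg ≈ -8.059e+06 J/kg = -8.059 MJ/kg.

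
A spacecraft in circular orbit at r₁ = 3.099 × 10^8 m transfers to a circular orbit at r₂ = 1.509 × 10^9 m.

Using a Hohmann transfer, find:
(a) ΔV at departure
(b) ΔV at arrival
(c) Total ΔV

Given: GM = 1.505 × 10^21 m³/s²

Transfer semi-major axis: a_t = (r₁ + r₂)/2 = (3.099e+08 + 1.509e+09)/2 = 9.0945e+08 m.
Circular speeds: v₁ = √(GM/r₁) = 2.20373e+06 m/s, v₂ = √(GM/r₂) = 998674 m/s.
Transfer speeds (vis-viva v² = GM(2/r − 1/a_t)): v₁ᵗ = 2.83866e+06 m/s, v₂ᵗ = 582968 m/s.
(a) ΔV₁ = |v₁ᵗ − v₁| ≈ 6.349e+05 m/s = 634.9 km/s.
(b) ΔV₂ = |v₂ − v₂ᵗ| ≈ 4.157e+05 m/s = 415.7 km/s.
(c) ΔV_total = ΔV₁ + ΔV₂ ≈ 1.051e+06 m/s = 1051 km/s.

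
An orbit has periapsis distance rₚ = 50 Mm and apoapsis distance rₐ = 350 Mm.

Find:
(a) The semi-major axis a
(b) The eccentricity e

Convert to SI: rₚ = 50 Mm = 5e+07 m; rₐ = 350 Mm = 3.5e+08 m.
(a) a = (rₚ + rₐ) / 2 = (5e+07 + 3.5e+08) / 2 ≈ 2e+08 m = 200 Mm.
(b) e = (rₐ − rₚ) / (rₐ + rₚ) = (3.5e+08 − 5e+07) / (3.5e+08 + 5e+07) ≈ 0.75.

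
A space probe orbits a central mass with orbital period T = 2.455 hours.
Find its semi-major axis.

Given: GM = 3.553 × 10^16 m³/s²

Convert to SI: T = 2.455 hours = 8838 s.
Invert Kepler's third law: a = (GM · T² / (4π²))^(1/3).
Substituting T = 8838 s and GM = 3.553e+16 m³/s²:
a = (3.553e+16 · (8838)² / (4π²))^(1/3) m
a ≈ 4.127e+07 m = 41.27 Mm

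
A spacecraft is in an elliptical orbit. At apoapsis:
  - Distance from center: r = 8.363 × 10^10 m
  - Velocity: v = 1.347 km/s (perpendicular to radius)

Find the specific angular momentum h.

Convert to SI: v = 1.347 km/s = 1347 m/s.
With v perpendicular to r, h = r · v.
h = 8.363e+10 · 1347 m²/s ≈ 1.126e+14 m²/s.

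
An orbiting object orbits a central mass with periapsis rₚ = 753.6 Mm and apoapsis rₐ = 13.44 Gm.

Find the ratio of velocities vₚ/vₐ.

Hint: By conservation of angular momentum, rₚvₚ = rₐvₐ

Convert to SI: rₚ = 753.6 Mm = 7.536e+08 m; rₐ = 13.44 Gm = 1.344e+10 m.
Conservation of angular momentum gives rₚvₚ = rₐvₐ, so vₚ/vₐ = rₐ/rₚ.
vₚ/vₐ = 1.344e+10 / 7.536e+08 ≈ 17.83.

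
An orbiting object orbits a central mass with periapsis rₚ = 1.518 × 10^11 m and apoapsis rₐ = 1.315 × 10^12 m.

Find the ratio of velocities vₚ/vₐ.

Conservation of angular momentum gives rₚvₚ = rₐvₐ, so vₚ/vₐ = rₐ/rₚ.
vₚ/vₐ = 1.315e+12 / 1.518e+11 ≈ 8.663.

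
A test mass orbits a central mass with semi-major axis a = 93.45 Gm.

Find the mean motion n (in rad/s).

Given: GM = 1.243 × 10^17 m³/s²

Convert to SI: a = 93.45 Gm = 9.345e+10 m.
n = √(GM / a³).
n = √(1.243e+17 / (9.345e+10)³) rad/s ≈ 1.234e-08 rad/s.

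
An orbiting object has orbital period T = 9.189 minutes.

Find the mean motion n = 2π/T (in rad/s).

Convert to SI: T = 9.189 minutes = 551.34 s.
n = 2π / T.
n = 2π / 551.34 s ≈ 0.0114 rad/s.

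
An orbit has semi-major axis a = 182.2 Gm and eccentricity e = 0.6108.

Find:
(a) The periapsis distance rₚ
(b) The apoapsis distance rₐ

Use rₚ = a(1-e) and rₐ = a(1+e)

Convert to SI: a = 182.2 Gm = 1.822e+11 m.
(a) rₚ = a(1 − e) = 1.822e+11 · (1 − 0.6108) = 1.822e+11 · 0.3892 ≈ 7.091e+10 m = 70.91 Gm.
(b) rₐ = a(1 + e) = 1.822e+11 · (1 + 0.6108) = 1.822e+11 · 1.6108 ≈ 2.935e+11 m = 293.5 Gm.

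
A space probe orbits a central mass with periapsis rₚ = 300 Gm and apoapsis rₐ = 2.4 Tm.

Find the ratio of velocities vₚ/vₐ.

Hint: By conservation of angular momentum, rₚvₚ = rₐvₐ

Convert to SI: rₚ = 300 Gm = 3e+11 m; rₐ = 2.4 Tm = 2.4e+12 m.
Conservation of angular momentum gives rₚvₚ = rₐvₐ, so vₚ/vₐ = rₐ/rₚ.
vₚ/vₐ = 2.4e+12 / 3e+11 ≈ 8.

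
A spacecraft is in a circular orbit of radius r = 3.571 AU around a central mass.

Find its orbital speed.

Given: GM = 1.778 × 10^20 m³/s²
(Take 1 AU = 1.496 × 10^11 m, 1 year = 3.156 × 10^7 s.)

Convert to SI: r = 3.571 AU = 5.34222e+11 m.
For a circular orbit, gravity supplies the centripetal force, so v = √(GM / r).
v = √(1.778e+20 / 5.34222e+11) m/s ≈ 1.824e+04 m/s = 3.849 AU/year.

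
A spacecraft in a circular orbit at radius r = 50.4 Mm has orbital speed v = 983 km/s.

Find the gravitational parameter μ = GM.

Convert to SI: r = 50.4 Mm = 5.04e+07 m; v = 983 km/s = 983000 m/s.
For a circular orbit v² = GM/r, so GM = v² · r.
GM = (983000)² · 5.04e+07 m³/s² ≈ 4.87e+19 m³/s² = 4.87 × 10^19 m³/s².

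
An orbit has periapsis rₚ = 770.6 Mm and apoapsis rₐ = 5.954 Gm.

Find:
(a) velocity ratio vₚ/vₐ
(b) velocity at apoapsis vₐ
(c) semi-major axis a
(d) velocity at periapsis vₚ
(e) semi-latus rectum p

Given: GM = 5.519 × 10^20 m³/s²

Convert to SI: rₚ = 770.6 Mm = 7.706e+08 m; rₐ = 5.954 Gm = 5.954e+09 m.
(a) Conservation of angular momentum (rₚvₚ = rₐvₐ) gives vₚ/vₐ = rₐ/rₚ = 5.954e+09/7.706e+08 ≈ 7.726
(b) With a = (rₚ + rₐ)/2 = 3.3623e+09 m, vₐ = √(GM (2/rₐ − 1/a)) = √(5.519e+20 · (2/5.954e+09 − 1/3.3623e+09)) m/s ≈ 1.458e+05 m/s
(c) a = (rₚ + rₐ)/2 = (7.706e+08 + 5.954e+09)/2 ≈ 3.362e+09 m
(d) With a = (rₚ + rₐ)/2 = 3.3623e+09 m, vₚ = √(GM (2/rₚ − 1/a)) = √(5.519e+20 · (2/7.706e+08 − 1/3.3623e+09)) m/s ≈ 1.126e+06 m/s
(e) From a = (rₚ + rₐ)/2 = 3.3623e+09 m and e = (rₐ − rₚ)/(rₐ + rₚ) = 0.770812, p = a(1 − e²) = 3.3623e+09 · (1 − (0.770812)²) ≈ 1.365e+09 m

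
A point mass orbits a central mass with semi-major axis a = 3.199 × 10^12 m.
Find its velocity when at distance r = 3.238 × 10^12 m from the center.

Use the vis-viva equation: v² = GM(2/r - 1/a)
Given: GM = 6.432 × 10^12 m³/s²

Vis-viva: v = √(GM · (2/r − 1/a)).
2/r − 1/a = 2/3.238e+12 − 1/3.199e+12 = 3.05068e-13 m⁻¹.
v = √(6.432e+12 · 3.05068e-13) m/s ≈ 1.401 m/s = 1.401 m/s.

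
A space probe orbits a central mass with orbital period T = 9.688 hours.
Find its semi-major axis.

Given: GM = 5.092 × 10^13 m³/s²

Convert to SI: T = 9.688 hours = 34876.8 s.
Invert Kepler's third law: a = (GM · T² / (4π²))^(1/3).
Substituting T = 34876.8 s and GM = 5.092e+13 m³/s²:
a = (5.092e+13 · (34876.8)² / (4π²))^(1/3) m
a ≈ 1.162e+07 m = 11.62 Mm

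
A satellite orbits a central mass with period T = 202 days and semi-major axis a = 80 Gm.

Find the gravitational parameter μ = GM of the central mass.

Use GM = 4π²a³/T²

Convert to SI: T = 202 days = 1.74528e+07 s; a = 80 Gm = 8e+10 m.
GM = 4π² · a³ / T².
GM = 4π² · (8e+10)³ / (1.74528e+07)² m³/s² ≈ 6.636e+19 m³/s² = 6.636 × 10^19 m³/s².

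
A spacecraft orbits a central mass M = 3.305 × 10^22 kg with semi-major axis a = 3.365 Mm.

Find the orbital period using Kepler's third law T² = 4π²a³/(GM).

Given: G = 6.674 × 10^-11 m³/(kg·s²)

Convert to SI: a = 3.365 Mm = 3.365e+06 m.
GM = G · M = 6.674e-11 · 3.305e+22 = 2.20576e+12 m³/s².
Kepler's third law: T = 2π √(a³ / GM).
Substituting a = 3.365e+06 m and GM = 2.20576e+12 m³/s²:
T = 2π √((3.365e+06)³ / 2.20576e+12) s
T ≈ 2.611e+04 s = 7.254 hours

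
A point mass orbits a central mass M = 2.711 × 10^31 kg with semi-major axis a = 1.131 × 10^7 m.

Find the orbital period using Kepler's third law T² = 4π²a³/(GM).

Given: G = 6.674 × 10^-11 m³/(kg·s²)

GM = G · M = 6.674e-11 · 2.711e+31 = 1.80932e+21 m³/s².
Kepler's third law: T = 2π √(a³ / GM).
Substituting a = 1.131e+07 m and GM = 1.80932e+21 m³/s²:
T = 2π √((1.131e+07)³ / 1.80932e+21) s
T ≈ 5.618 s = 5.618 seconds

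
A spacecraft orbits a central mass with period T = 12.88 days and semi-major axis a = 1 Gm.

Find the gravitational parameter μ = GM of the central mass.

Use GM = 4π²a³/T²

Convert to SI: T = 12.88 days = 1.11283e+06 s; a = 1 Gm = 1e+09 m.
GM = 4π² · a³ / T².
GM = 4π² · (1e+09)³ / (1.11283e+06)² m³/s² ≈ 3.188e+16 m³/s² = 3.188 × 10^16 m³/s².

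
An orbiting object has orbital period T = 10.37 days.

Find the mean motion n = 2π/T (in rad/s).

Convert to SI: T = 10.37 days = 895968 s.
n = 2π / T.
n = 2π / 895968 s ≈ 7.013e-06 rad/s.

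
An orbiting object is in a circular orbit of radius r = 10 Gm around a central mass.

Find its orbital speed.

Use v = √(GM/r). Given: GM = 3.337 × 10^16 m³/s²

Convert to SI: r = 10 Gm = 1e+10 m.
For a circular orbit, gravity supplies the centripetal force, so v = √(GM / r).
v = √(3.337e+16 / 1e+10) m/s ≈ 1827 m/s = 1.827 km/s.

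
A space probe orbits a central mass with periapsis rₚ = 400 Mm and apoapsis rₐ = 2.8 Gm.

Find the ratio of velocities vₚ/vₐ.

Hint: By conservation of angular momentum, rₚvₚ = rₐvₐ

Convert to SI: rₚ = 400 Mm = 4e+08 m; rₐ = 2.8 Gm = 2.8e+09 m.
Conservation of angular momentum gives rₚvₚ = rₐvₐ, so vₚ/vₐ = rₐ/rₚ.
vₚ/vₐ = 2.8e+09 / 4e+08 ≈ 7.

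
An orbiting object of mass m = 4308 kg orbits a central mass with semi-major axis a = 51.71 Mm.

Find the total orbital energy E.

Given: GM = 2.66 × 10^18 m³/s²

Convert to SI: a = 51.71 Mm = 5.171e+07 m.
E = −GMm / (2a).
E = −2.66e+18 · 4308 / (2 · 5.171e+07) J ≈ -1.108e+14 J = -110.8 TJ.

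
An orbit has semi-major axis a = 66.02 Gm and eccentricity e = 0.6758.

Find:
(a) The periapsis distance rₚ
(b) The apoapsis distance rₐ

Convert to SI: a = 66.02 Gm = 6.602e+10 m.
(a) rₚ = a(1 − e) = 6.602e+10 · (1 − 0.6758) = 6.602e+10 · 0.3242 ≈ 2.14e+10 m = 21.4 Gm.
(b) rₐ = a(1 + e) = 6.602e+10 · (1 + 0.6758) = 6.602e+10 · 1.6758 ≈ 1.106e+11 m = 110.6 Gm.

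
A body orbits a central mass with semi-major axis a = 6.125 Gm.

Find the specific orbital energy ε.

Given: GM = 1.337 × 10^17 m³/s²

Convert to SI: a = 6.125 Gm = 6.125e+09 m.
ε = −GM / (2a).
ε = −1.337e+17 / (2 · 6.125e+09) J/kg ≈ -1.091e+07 J/kg = -10.91 MJ/kg.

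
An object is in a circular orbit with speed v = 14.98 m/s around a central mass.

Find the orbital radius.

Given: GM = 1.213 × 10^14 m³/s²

For a circular orbit, v² = GM / r, so r = GM / v².
r = 1.213e+14 / (14.98)² m ≈ 5.406e+11 m = 540.6 Gm.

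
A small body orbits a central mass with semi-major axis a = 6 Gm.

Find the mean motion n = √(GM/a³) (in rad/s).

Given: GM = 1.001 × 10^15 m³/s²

Convert to SI: a = 6 Gm = 6e+09 m.
n = √(GM / a³).
n = √(1.001e+15 / (6e+09)³) rad/s ≈ 6.808e-08 rad/s.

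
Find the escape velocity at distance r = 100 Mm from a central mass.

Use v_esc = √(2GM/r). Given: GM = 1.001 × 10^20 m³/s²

Convert to SI: r = 100 Mm = 1e+08 m.
Escape velocity comes from setting total energy to zero: ½v² − GM/r = 0 ⇒ v_esc = √(2GM / r).
v_esc = √(2 · 1.001e+20 / 1e+08) m/s ≈ 1.415e+06 m/s = 1415 km/s.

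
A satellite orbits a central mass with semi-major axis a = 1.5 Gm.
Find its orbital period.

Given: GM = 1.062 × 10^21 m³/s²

Convert to SI: a = 1.5 Gm = 1.5e+09 m.
Kepler's third law: T = 2π √(a³ / GM).
Substituting a = 1.5e+09 m and GM = 1.062e+21 m³/s²:
T = 2π √((1.5e+09)³ / 1.062e+21) s
T ≈ 1.12e+04 s = 3.111 hours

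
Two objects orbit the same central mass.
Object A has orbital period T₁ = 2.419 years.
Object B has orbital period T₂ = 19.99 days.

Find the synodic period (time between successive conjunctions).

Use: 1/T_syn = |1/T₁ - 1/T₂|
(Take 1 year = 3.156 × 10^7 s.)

Convert to SI: T₁ = 2.419 years = 7.63436e+07 s; T₂ = 19.99 days = 1.72714e+06 s.
T_syn = |T₁ · T₂ / (T₁ − T₂)|.
T_syn = |7.63436e+07 · 1.72714e+06 / (7.63436e+07 − 1.72714e+06)| s ≈ 1.767e+06 s = 20.45 days.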